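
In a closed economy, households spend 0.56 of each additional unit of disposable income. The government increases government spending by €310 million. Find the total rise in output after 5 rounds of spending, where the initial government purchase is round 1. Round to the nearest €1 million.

Round 1 adds ΔG = €310 million; each later round is MPC = 0.56 times the previous.
After 5 rounds: 310 + 173.6 + 97.216 + 54.44096 + 30.4869376 = ΔG·(1 − c^5)/(1 − c) = 310 × (1 − 0.0550731776)/0.44 ≈ €666 million.

€666 million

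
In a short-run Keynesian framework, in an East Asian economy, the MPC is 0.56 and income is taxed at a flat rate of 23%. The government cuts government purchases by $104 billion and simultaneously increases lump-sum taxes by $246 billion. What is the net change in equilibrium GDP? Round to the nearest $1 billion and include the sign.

−$425 billion

Expenditure multiplier = 1/(1 − c(1−t)) = 1/(1 − 0.56×0.77) = 1/0.5688 ≈ 1.758.
ΔG contributes k·ΔG = (−$104 billion) / 0.5688 ≈ −$182.8 billion.
ΔT of +$246 billion changes first-round spending by −c·ΔT = −$137.76 billion, contributing k·(−c·ΔT) = (−$137.76 billion) / 0.5688 ≈ −$242.2 billion.
Net ΔY = k(ΔG − c·ΔT) = (−$241.76 billion) / 0.5688 ≈ −$425 billion.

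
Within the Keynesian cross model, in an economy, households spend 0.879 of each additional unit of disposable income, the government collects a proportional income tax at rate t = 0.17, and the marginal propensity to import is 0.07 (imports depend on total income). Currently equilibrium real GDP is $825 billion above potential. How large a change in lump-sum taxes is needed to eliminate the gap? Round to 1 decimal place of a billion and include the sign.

Spending multiplier = 1/(1 − c(1−t) + m) = 1/(1 − 0.879×0.83 + 0.07) = 1/0.34043 ≈ 2.937.
Tax multiplier = −c·k = −0.879/0.34043 ≈ −2.582. Need ΔY = −$825 billion, so ΔT = ΔY/(−c·k) = −(−$825 billion) × 0.34043 / 0.879 ≈ +$319.5 billion.
The government should raise lump-sum taxes by $319.5 billion.

+$319.5 billion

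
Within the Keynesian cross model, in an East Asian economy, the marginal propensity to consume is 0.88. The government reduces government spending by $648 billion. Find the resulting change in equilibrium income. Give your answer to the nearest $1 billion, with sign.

−$5,400 billion

Government-spending multiplier = 1/(1 − MPC) = 1/(1 − 0.88) = 1/0.12 ≈ 8.333.
ΔY = k × ΔG = (−$648 billion) / 0.12 = −$5,400 billion.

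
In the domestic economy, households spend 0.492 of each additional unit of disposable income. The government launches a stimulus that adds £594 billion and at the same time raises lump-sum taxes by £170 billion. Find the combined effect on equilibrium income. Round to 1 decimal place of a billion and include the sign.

Expenditure multiplier = 1/(1 − MPC) = 1/(1 − 0.492) = 1/0.508 ≈ 1.969.
ΔG contributes k·ΔG = (+£594 billion) / 0.508 ≈ +£1,169.3 billion.
ΔT of +£170 billion changes first-round spending by −c·ΔT = −£83.64 billion, contributing k·(−c·ΔT) = (−£83.64 billion) / 0.508 ≈ −£164.6 billion.
Net ΔY = k(ΔG − c·ΔT) = (+£510.36 billion) / 0.508 ≈ +£1,004.6 billion.

+£1,004.6 billion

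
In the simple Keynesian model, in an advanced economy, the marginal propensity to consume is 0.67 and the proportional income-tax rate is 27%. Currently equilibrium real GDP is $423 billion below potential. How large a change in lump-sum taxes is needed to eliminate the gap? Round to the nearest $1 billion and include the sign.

−$323 billion

Spending multiplier = 1/(1 − c(1−t)) = 1/(1 − 0.67×0.73) = 1/0.5109 ≈ 1.957.
Tax multiplier = −c·k = −0.67/0.5109 ≈ −1.311. Need ΔY = +$423 billion, so ΔT = ΔY/(−c·k) = −(+$423 billion) × 0.5109 / 0.67 ≈ −$323 billion.
The government should cut lump-sum taxes by $323 billion.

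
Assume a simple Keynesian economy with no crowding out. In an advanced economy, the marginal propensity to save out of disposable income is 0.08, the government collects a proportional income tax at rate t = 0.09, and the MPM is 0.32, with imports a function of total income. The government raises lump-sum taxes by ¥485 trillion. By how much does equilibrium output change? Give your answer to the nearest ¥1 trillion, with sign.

MPC = 1 − MPS = 1 − 0.08 = 0.92.
A lump-sum tax change of +¥485 trillion shifts disposable income by −¥485 trillion; first-round consumption changes by −c × ΔT = −0.92 × (+¥485 trillion) = −¥446.2 trillion.
Expenditure multiplier = 1/(1 − c(1−t) + m) = 1/(1 − 0.92×0.91 + 0.32) = 1/0.4828 ≈ 2.071.
The tax multiplier is −c × k ≈ −1.906, so ΔY = k × (−c·ΔT) = (−¥446.2 trillion) / 0.4828 ≈ −¥924 trillion.

−¥924 trillion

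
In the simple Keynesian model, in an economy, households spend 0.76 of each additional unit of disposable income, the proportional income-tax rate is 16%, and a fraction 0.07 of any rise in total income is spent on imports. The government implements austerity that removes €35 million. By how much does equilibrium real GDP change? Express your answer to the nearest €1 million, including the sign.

Spending multiplier = 1/(1 − c(1−t) + m) = 1/(1 − 0.76×0.84 + 0.07) = 1/0.4316 ≈ 2.317.
ΔY = k × ΔG = (−€35 million) / 0.4316 ≈ −€81 million.

−€81 million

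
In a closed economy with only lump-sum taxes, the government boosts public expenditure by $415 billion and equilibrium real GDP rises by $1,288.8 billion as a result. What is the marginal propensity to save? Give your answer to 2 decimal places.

Implied spending multiplier k = ΔY/ΔG = 1,288.8/415 ≈ 3.1055.
Since k = 1/(1 − MPC), MPC = 1 − 1/k = 1 − ΔG/ΔY = 1 − 415/1,288.8 ≈ 0.68.
MPS = 1 − MPC = 0.32.

0.32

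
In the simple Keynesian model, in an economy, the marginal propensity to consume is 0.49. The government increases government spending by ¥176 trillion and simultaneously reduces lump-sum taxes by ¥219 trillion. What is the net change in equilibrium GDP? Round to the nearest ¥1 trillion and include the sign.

+¥556 trillion

Expenditure multiplier = 1/(1 − MPC) = 1/(1 − 0.49) = 1/0.51 ≈ 1.961.
ΔG contributes k·ΔG = (+¥176 trillion) / 0.51 ≈ +¥345.1 trillion.
ΔT of −¥219 trillion changes first-round spending by −c·ΔT = +¥107.31 trillion, contributing k·(−c·ΔT) = (+¥107.31 trillion) / 0.51 ≈ +¥210.4 trillion.
Net ΔY = k(ΔG − c·ΔT) = (+¥283.31 trillion) / 0.51 ≈ +¥556 trillion.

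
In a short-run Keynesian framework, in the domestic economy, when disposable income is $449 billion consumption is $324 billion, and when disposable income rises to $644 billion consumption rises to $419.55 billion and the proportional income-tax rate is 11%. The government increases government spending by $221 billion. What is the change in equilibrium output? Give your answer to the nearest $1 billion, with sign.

MPC = ΔC/ΔYd = (419.55 − 324)/(644 − 449) = 95.55/195 = 0.49.
Expenditure multiplier = 1/(1 − c(1−t)) = 1/(1 − 0.49×0.89) = 1/0.5639 ≈ 1.773.
ΔY = k × ΔG = (+$221 billion) / 0.5639 ≈ +$392 billion.

+$392 billion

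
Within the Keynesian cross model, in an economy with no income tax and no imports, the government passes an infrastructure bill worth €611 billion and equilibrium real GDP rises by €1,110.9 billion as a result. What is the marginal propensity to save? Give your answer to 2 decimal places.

0.55

Implied spending multiplier k = ΔY/ΔG = 1,110.9/611 ≈ 1.8182.
Since k = 1/(1 − MPC), MPC = 1 − 1/k = 1 − ΔG/ΔY = 1 − 611/1,110.9 ≈ 0.45.
MPS = 1 − MPC = 0.55.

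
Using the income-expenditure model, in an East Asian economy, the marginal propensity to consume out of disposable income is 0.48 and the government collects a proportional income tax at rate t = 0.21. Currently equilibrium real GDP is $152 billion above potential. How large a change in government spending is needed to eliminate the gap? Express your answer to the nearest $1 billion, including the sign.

Spending multiplier = 1/(1 − c(1−t)) = 1/(1 − 0.48×0.79) = 1/0.6208 ≈ 1.611.
Need ΔY = −$152 billion, so ΔG = ΔY/k = (−$152 billion) × 0.6208 ≈ −$94 billion.
The government should cut government spending by $94 billion.

−$94 billion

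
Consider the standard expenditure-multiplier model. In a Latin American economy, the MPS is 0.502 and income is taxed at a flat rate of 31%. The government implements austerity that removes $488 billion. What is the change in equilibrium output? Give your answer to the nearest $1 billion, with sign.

−$743 billion

MPC = 1 − MPS = 1 − 0.502 = 0.498.
Spending multiplier = 1/(1 − c(1−t)) = 1/(1 − 0.498×0.69) = 1/0.65638 ≈ 1.524.
ΔY = k × ΔG = (−$488 billion) / 0.65638 ≈ −$743 billion.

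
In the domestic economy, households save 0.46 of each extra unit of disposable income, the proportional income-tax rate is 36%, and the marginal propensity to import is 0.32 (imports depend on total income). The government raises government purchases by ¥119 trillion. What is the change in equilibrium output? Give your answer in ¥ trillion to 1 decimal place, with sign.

+¥122.1 trillion

MPC = 1 − MPS = 1 − 0.46 = 0.54.
Expenditure multiplier = 1/(1 − c(1−t) + m) = 1/(1 − 0.54×0.64 + 0.32) = 1/0.9744 ≈ 1.026.
ΔY = k × ΔG = (+¥119 trillion) / 0.9744 ≈ +¥122.1 trillion.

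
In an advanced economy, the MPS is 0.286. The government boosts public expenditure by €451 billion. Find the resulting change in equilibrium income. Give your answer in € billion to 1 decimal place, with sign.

MPC = 1 − MPS = 1 − 0.286 = 0.714.
Spending multiplier = 1/(1 − MPC) = 1/(1 − 0.714) = 1/0.286 ≈ 3.497.
ΔY = k × ΔG = (+€451 billion) / 0.286 ≈ +€1,576.9 billion.

+€1,576.9 billion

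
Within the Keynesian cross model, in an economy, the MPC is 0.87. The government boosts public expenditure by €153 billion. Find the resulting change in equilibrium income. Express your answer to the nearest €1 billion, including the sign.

+€1,177 billion

Expenditure multiplier = 1/(1 − MPC) = 1/(1 − 0.87) = 1/0.13 ≈ 7.692.
ΔY = k × ΔG = (+€153 billion) / 0.13 ≈ +€1,177 billion.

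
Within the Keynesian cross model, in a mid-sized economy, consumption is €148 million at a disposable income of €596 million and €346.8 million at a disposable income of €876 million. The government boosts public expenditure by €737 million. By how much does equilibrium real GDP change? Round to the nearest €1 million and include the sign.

MPC = ΔC/ΔYd = (346.8 − 148)/(876 − 596) = 198.8/280 = 0.71.
Government-spending multiplier = 1/(1 − MPC) = 1/(1 − 0.71) = 1/0.29 ≈ 3.448.
ΔY = k × ΔG = (+€737 million) / 0.29 ≈ +€2,541 million.

+€2,541 million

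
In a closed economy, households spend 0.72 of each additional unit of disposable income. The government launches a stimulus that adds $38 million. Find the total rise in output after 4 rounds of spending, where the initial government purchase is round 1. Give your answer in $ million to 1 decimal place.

$99.2 million

Round 1 adds ΔG = $38 million; each later round is MPC = 0.72 times the previous.
After 4 rounds: 38 + 27.36 + 19.6992 + 14.183424 = ΔG·(1 − c^4)/(1 − c) = 38 × (1 − 0.26873856)/0.28 ≈ $99.2 million.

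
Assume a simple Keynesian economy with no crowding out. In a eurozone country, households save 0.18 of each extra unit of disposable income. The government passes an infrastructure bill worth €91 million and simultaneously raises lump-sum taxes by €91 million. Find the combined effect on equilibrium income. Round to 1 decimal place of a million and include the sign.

MPC = 1 − MPS = 1 − 0.18 = 0.82.
Expenditure multiplier = 1/(1 − MPC) = 1/(1 − 0.82) = 1/0.18 ≈ 5.556.
ΔG contributes k·ΔG = (+€91 million) / 0.18 ≈ +€505.6 million.
ΔT of +€91 million changes first-round spending by −c·ΔT = −€74.62 million, contributing k·(−c·ΔT) = (−€74.62 million) / 0.18 ≈ −€414.6 million.
With ΔG = ΔT and no other leakages, the balanced-budget multiplier is 1, so ΔY = ΔG = +€91 million.

+€91.0 million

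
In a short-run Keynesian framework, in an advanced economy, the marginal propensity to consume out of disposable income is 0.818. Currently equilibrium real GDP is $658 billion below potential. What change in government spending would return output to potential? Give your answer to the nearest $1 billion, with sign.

+$120 billion

Spending multiplier = 1/(1 − MPC) = 1/(1 − 0.818) = 1/0.182 ≈ 5.495.
Need ΔY = +$658 billion, so ΔG = ΔY/k = (+$658 billion) × 0.182 ≈ +$120 billion.
The government should increase government spending by $120 billion.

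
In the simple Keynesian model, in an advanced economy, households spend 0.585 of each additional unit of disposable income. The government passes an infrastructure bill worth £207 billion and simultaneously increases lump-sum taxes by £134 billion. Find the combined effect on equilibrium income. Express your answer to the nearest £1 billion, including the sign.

+£310 billion

Expenditure multiplier = 1/(1 − MPC) = 1/(1 − 0.585) = 1/0.415 ≈ 2.41.
ΔG contributes k·ΔG = (+£207 billion) / 0.415 ≈ +£498.8 billion.
ΔT of +£134 billion changes first-round spending by −c·ΔT = −£78.39 billion, contributing k·(−c·ΔT) = (−£78.39 billion) / 0.415 ≈ −£188.9 billion.
Net ΔY = k(ΔG − c·ΔT) = (+£128.61 billion) / 0.415 ≈ +£310 billion.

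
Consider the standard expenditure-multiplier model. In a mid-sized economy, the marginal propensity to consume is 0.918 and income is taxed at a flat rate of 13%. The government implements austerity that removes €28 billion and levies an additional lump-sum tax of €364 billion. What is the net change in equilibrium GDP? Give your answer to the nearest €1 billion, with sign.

−€1,799 billion

Expenditure multiplier = 1/(1 − c(1−t)) = 1/(1 − 0.918×0.87) = 1/0.20134 ≈ 4.967.
ΔG contributes k·ΔG = (−€28 billion) / 0.20134 ≈ −€139.1 billion.
ΔT of +€364 billion changes first-round spending by −c·ΔT = −€334.152 billion, contributing k·(−c·ΔT) = (−€334.152 billion) / 0.20134 ≈ −€1,659.6 billion.
Net ΔY = k(ΔG − c·ΔT) = (−€362.152 billion) / 0.20134 ≈ −€1,799 billion.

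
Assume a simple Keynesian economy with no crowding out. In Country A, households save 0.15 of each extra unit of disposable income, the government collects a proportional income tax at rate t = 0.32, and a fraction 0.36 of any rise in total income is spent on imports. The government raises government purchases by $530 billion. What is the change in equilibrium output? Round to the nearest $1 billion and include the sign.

MPC = 1 − MPS = 1 − 0.15 = 0.85.
Spending multiplier = 1/(1 − c(1−t) + m) = 1/(1 − 0.85×0.68 + 0.36) = 1/0.782 ≈ 1.279.
ΔY = k × ΔG = (+$530 billion) / 0.782 ≈ +$678 billion.

+$678 billion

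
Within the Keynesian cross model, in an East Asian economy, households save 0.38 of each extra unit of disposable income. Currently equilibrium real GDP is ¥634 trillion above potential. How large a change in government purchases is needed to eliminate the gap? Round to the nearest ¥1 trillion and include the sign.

MPC = 1 − MPS = 1 − 0.38 = 0.62.
Spending multiplier = 1/(1 − MPC) = 1/(1 − 0.62) = 1/0.38 ≈ 2.632.
Need ΔY = −¥634 trillion, so ΔG = ΔY/k = (−¥634 trillion) × 0.38 ≈ −¥241 trillion.
The government should cut government purchases by ¥241 trillion.

−¥241 trillion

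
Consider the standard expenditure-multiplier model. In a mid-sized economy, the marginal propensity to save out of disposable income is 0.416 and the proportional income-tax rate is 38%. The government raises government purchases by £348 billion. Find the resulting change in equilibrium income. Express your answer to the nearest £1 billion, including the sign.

MPC = 1 − MPS = 1 − 0.416 = 0.584.
Expenditure multiplier = 1/(1 − c(1−t)) = 1/(1 − 0.584×0.62) = 1/0.63792 ≈ 1.568.
ΔY = k × ΔG = (+£348 billion) / 0.63792 ≈ +£546 billion.

+£546 billion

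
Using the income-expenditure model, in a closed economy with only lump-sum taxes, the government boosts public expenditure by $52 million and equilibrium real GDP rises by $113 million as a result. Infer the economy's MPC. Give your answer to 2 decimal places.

Implied spending multiplier k = ΔY/ΔG = 113/52 ≈ 2.1731.
Since k = 1/(1 − MPC), MPC = 1 − 1/k = 1 − ΔG/ΔY = 1 − 52/113 ≈ 0.54.

0.54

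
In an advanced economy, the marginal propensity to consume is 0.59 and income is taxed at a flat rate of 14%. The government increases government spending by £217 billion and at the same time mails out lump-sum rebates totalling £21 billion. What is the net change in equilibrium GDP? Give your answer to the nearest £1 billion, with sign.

+£466 billion

Expenditure multiplier = 1/(1 − c(1−t)) = 1/(1 − 0.59×0.86) = 1/0.4926 ≈ 2.03.
ΔG contributes k·ΔG = (+£217 billion) / 0.4926 ≈ +£440.5 billion.
ΔT of −£21 billion changes first-round spending by −c·ΔT = +£12.39 billion, contributing k·(−c·ΔT) = (+£12.39 billion) / 0.4926 ≈ +£25.2 billion.
Net ΔY = k(ΔG − c·ΔT) = (+£229.39 billion) / 0.4926 ≈ +£466 billion.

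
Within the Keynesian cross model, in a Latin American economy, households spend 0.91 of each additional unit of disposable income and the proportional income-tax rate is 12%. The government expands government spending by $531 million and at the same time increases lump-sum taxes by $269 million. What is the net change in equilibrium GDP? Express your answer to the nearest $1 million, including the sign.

+$1,437 million

Expenditure multiplier = 1/(1 − c(1−t)) = 1/(1 − 0.91×0.88) = 1/0.1992 ≈ 5.02.
ΔG contributes k·ΔG = (+$531 million) / 0.1992 ≈ +$2,665.7 million.
ΔT of +$269 million changes first-round spending by −c·ΔT = −$244.79 million, contributing k·(−c·ΔT) = (−$244.79 million) / 0.1992 ≈ −$1,228.9 million.
Net ΔY = k(ΔG − c·ΔT) = (+$286.21 million) / 0.1992 ≈ +$1,437 million.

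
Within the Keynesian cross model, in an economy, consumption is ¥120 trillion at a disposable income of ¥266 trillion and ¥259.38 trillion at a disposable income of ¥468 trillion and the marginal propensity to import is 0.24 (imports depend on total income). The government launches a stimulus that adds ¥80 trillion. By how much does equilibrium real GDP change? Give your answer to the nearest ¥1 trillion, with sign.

MPC = ΔC/ΔYd = (259.38 − 120)/(468 − 266) = 139.38/202 = 0.69.
Spending multiplier = 1/(1 − c + m) = 1/(1 − 0.69 + 0.24) = 1/0.55 ≈ 1.818.
ΔY = k × ΔG = (+¥80 trillion) / 0.55 ≈ +¥145 trillion.

+¥145 trillion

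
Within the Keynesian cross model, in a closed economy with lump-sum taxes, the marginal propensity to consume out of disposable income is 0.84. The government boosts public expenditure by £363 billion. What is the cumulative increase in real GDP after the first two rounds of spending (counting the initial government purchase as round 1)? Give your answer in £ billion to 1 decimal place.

£667.9 billion

Round 1 adds ΔG = £363 billion; each later round is MPC = 0.84 times the previous.
After 2 rounds: 363 + 304.92 = ΔG·(1 − c^2)/(1 − c) = 363 × (1 − 0.7056)/0.16 ≈ £667.9 billion.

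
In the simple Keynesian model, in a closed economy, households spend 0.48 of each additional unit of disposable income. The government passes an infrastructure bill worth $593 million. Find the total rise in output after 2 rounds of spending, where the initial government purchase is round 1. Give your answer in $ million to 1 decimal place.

$877.6 million

Round 1 adds ΔG = $593 million; each later round is MPC = 0.48 times the previous.
After 2 rounds: 593 + 284.64 = ΔG·(1 − c^2)/(1 − c) = 593 × (1 − 0.2304)/0.52 ≈ $877.6 million.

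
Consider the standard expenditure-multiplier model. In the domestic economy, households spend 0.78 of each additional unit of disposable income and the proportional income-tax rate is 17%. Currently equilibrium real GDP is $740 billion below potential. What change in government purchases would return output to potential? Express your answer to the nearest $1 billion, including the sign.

+$261 billion

Spending multiplier = 1/(1 − c(1−t)) = 1/(1 − 0.78×0.83) = 1/0.3526 ≈ 2.836.
Need ΔY = +$740 billion, so ΔG = ΔY/k = (+$740 billion) × 0.3526 ≈ +$261 billion.
The government should increase government purchases by $261 billion.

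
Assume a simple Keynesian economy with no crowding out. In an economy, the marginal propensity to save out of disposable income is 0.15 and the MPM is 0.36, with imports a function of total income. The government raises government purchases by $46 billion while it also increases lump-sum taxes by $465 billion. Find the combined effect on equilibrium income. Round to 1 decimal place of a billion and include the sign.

−$684.8 billion

MPC = 1 − MPS = 1 − 0.15 = 0.85.
Expenditure multiplier = 1/(1 − c + m) = 1/(1 − 0.85 + 0.36) = 1/0.51 ≈ 1.961.
ΔG contributes k·ΔG = (+$46 billion) / 0.51 ≈ +$90.2 billion.
ΔT of +$465 billion changes first-round spending by −c·ΔT = −$395.25 billion, contributing k·(−c·ΔT) = (−$395.25 billion) / 0.51 = −$775 billion.
Net ΔY = k(ΔG − c·ΔT) = (−$349.25 billion) / 0.51 ≈ −$684.8 billion.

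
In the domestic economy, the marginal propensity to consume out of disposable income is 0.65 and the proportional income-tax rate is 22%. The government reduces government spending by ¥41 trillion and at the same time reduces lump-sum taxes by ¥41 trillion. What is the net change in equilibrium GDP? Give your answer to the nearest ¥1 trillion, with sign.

−¥29 trillion

Expenditure multiplier = 1/(1 − c(1−t)) = 1/(1 − 0.65×0.78) = 1/0.493 ≈ 2.028.
ΔG contributes k·ΔG = (−¥41 trillion) / 0.493 ≈ −¥83.2 trillion.
ΔT of −¥41 trillion changes first-round spending by −c·ΔT = +¥26.65 trillion, contributing k·(−c·ΔT) = (+¥26.65 trillion) / 0.493 ≈ +¥54.1 trillion.
Net ΔY = k(ΔG − c·ΔT) = (−¥14.35 trillion) / 0.493 ≈ −¥29 trillion.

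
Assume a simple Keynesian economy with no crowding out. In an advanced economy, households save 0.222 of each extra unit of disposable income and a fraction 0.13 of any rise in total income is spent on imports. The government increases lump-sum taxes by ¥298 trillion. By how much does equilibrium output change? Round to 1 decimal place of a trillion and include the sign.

MPC = 1 − MPS = 1 − 0.222 = 0.778.
A lump-sum tax change of +¥298 trillion shifts disposable income by −¥298 trillion; first-round consumption changes by −c × ΔT = −0.778 × (+¥298 trillion) = −¥231.844 trillion.
Expenditure multiplier = 1/(1 − c + m) = 1/(1 − 0.778 + 0.13) = 1/0.352 ≈ 2.841.
The tax multiplier is −c × k ≈ −2.21, so ΔY = k × (−c·ΔT) = (−¥231.844 trillion) / 0.352 ≈ −¥658.6 trillion.

−¥658.6 trillion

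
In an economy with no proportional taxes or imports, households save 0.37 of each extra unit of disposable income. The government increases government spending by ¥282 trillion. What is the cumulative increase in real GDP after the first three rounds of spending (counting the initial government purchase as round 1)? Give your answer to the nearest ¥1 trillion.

MPC = 1 − MPS = 1 − 0.37 = 0.63.
Round 1 adds ΔG = ¥282 trillion; each later round is MPC = 0.63 times the previous.
After 3 rounds: 282 + 177.66 + 111.9258 = ΔG·(1 − c^3)/(1 − c) = 282 × (1 − 0.250047)/0.37 ≈ ¥572 trillion.

¥572 trillion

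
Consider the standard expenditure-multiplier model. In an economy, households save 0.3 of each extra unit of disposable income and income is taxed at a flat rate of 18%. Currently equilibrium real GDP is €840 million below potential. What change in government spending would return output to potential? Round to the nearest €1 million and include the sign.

MPC = 1 − MPS = 1 − 0.3 = 0.7.
Spending multiplier = 1/(1 − c(1−t)) = 1/(1 − 0.7×0.82) = 1/0.426 ≈ 2.347.
Need ΔY = +€840 million, so ΔG = ΔY/k = (+€840 million) × 0.426 ≈ +€358 million.
The government should increase government spending by €358 million.

+€358 million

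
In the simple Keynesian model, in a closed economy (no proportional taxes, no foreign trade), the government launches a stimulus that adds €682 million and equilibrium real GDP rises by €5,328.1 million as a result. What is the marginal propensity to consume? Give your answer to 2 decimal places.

0.87

Implied spending multiplier k = ΔY/ΔG = 5,328.1/682 ≈ 7.8125.
Since k = 1/(1 − MPC), MPC = 1 − 1/k = 1 − ΔG/ΔY = 1 − 682/5,328.1 ≈ 0.87.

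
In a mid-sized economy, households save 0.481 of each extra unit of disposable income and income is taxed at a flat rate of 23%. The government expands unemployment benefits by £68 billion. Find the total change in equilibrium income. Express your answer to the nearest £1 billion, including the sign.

+£59 billion

MPC = 1 − MPS = 1 − 0.481 = 0.519.
The transfer change shifts disposable income by +£68 billion, so first-round consumption changes by c·ΔTR = 0.519 × (+£68 billion) = +£35.292 billion.
Expenditure multiplier = 1/(1 − c(1−t)) = 1/(1 − 0.519×0.77) = 1/0.60037 ≈ 1.666.
The transfer multiplier is c × k ≈ 0.864, so ΔY = k × (c·ΔTR) = (+£35.292 billion) / 0.60037 ≈ +£59 billion.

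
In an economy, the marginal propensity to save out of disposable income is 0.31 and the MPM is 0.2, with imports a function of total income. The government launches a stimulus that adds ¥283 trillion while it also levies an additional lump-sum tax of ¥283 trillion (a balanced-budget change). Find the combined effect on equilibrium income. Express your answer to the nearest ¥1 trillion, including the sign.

MPC = 1 − MPS = 1 − 0.31 = 0.69.
Expenditure multiplier = 1/(1 − c + m) = 1/(1 − 0.69 + 0.2) = 1/0.51 ≈ 1.961.
ΔG contributes k·ΔG = (+¥283 trillion) / 0.51 ≈ +¥554.9 trillion.
ΔT of +¥283 trillion changes first-round spending by −c·ΔT = −¥195.27 trillion, contributing k·(−c·ΔT) = (−¥195.27 trillion) / 0.51 ≈ −¥382.9 trillion.
Net ΔY = k(ΔG − c·ΔT) = (+¥87.73 trillion) / 0.51 ≈ +¥172 trillion.

+¥172 trillion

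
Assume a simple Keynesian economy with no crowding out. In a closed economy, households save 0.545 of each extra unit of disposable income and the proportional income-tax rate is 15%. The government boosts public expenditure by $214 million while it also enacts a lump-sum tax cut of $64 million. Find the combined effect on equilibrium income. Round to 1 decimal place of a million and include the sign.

+$396.4 million

MPC = 1 − MPS = 1 − 0.545 = 0.455.
Expenditure multiplier = 1/(1 − c(1−t)) = 1/(1 − 0.455×0.85) = 1/0.61325 ≈ 1.631.
ΔG contributes k·ΔG = (+$214 million) / 0.61325 ≈ +$349 million.
ΔT of −$64 million changes first-round spending by −c·ΔT = +$29.12 million, contributing k·(−c·ΔT) = (+$29.12 million) / 0.61325 ≈ +$47.5 million.
Net ΔY = k(ΔG − c·ΔT) = (+$243.12 million) / 0.61325 ≈ +$396.4 million.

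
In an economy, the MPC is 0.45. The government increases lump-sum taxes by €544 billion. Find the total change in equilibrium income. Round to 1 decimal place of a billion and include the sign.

−€445.1 billion

A lump-sum tax change of +€544 billion shifts disposable income by −€544 billion; first-round consumption changes by −c × ΔT = −0.45 × (+€544 billion) = −€244.8 billion.
Expenditure multiplier = 1/(1 − MPC) = 1/(1 − 0.45) = 1/0.55 ≈ 1.818.
The tax multiplier is −c × k ≈ −0.818, so ΔY = k × (−c·ΔT) = (−€244.8 billion) / 0.55 ≈ −€445.1 billion.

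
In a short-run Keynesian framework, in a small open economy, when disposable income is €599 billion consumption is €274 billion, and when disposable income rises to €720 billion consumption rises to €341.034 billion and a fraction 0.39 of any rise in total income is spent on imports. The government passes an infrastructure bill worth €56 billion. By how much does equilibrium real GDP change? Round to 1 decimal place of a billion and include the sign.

+€67.0 billion

MPC = ΔC/ΔYd = (341.034 − 274)/(720 − 599) = 67.034/121 = 0.554.
Government-spending multiplier = 1/(1 − c + m) = 1/(1 − 0.554 + 0.39) = 1/0.836 ≈ 1.196.
ΔY = k × ΔG = (+€56 billion) / 0.836 ≈ +€67 billion.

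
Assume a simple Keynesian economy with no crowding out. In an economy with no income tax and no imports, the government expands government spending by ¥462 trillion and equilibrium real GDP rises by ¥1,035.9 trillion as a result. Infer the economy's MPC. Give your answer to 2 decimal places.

Implied spending multiplier k = ΔY/ΔG = 1,035.9/462 ≈ 2.2422.
Since k = 1/(1 − MPC), MPC = 1 − 1/k = 1 − ΔG/ΔY = 1 − 462/1,035.9 ≈ 0.55.

0.55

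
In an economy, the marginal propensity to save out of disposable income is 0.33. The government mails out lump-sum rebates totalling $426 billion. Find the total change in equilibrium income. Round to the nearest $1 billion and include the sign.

MPC = 1 − MPS = 1 − 0.33 = 0.67.
A lump-sum tax change of −$426 billion shifts disposable income by +$426 billion; first-round consumption changes by −c × ΔT = −0.67 × (−$426 billion) = +$285.42 billion.
Expenditure multiplier = 1/(1 − MPC) = 1/(1 − 0.67) = 1/0.33 ≈ 3.03.
The tax multiplier is −c × k ≈ −2.03, so ΔY = k × (−c·ΔT) = (+$285.42 billion) / 0.33 ≈ +$865 billion.

+$865 billion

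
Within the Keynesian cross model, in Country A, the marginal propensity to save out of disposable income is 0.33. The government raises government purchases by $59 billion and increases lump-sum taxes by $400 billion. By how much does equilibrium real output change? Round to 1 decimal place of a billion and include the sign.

MPC = 1 − MPS = 1 − 0.33 = 0.67.
Expenditure multiplier = 1/(1 − MPC) = 1/(1 − 0.67) = 1/0.33 ≈ 3.03.
ΔG contributes k·ΔG = (+$59 billion) / 0.33 ≈ +$178.8 billion.
ΔT of +$400 billion changes first-round spending by −c·ΔT = −$268 billion, contributing k·(−c·ΔT) = (−$268 billion) / 0.33 ≈ −$812.1 billion.
Net ΔY = k(ΔG − c·ΔT) = (−$209 billion) / 0.33 ≈ −$633.3 billion.

−$633.3 billion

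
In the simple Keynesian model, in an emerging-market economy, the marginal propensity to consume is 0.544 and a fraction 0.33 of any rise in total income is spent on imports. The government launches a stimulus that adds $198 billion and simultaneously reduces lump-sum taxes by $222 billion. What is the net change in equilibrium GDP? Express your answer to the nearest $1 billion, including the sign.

Expenditure multiplier = 1/(1 − c + m) = 1/(1 − 0.544 + 0.33) = 1/0.786 ≈ 1.272.
ΔG contributes k·ΔG = (+$198 billion) / 0.786 ≈ +$251.9 billion.
ΔT of −$222 billion changes first-round spending by −c·ΔT = +$120.768 billion, contributing k·(−c·ΔT) = (+$120.768 billion) / 0.786 ≈ +$153.6 billion.
Net ΔY = k(ΔG − c·ΔT) = (+$318.768 billion) / 0.786 ≈ +$406 billion.

+$406 billion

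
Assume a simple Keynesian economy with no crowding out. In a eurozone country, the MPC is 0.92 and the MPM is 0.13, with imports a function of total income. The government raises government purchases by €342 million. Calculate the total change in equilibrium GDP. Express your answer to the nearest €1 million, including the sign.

Spending multiplier = 1/(1 − c + m) = 1/(1 − 0.92 + 0.13) = 1/0.21 ≈ 4.762.
ΔY = k × ΔG = (+€342 million) / 0.21 ≈ +€1,629 million.

+€1,629 million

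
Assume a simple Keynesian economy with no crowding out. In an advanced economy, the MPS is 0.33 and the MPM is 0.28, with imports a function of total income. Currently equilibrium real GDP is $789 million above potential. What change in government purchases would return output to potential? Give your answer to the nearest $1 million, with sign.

−$481 million

MPC = 1 − MPS = 1 − 0.33 = 0.67.
Spending multiplier = 1/(1 − c + m) = 1/(1 − 0.67 + 0.28) = 1/0.61 ≈ 1.639.
Need ΔY = −$789 million, so ΔG = ΔY/k = (−$789 million) × 0.61 ≈ −$481 million.
The government should cut government purchases by $481 million.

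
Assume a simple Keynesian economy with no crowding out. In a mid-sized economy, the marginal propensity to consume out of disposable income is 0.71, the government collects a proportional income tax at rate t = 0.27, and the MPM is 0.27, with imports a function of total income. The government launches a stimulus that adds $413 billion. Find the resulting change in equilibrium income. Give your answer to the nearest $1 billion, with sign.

Government-spending multiplier = 1/(1 − c(1−t) + m) = 1/(1 − 0.71×0.73 + 0.27) = 1/0.7517 ≈ 1.33.
ΔY = k × ΔG = (+$413 billion) / 0.7517 ≈ +$549 billion.

+$549 billion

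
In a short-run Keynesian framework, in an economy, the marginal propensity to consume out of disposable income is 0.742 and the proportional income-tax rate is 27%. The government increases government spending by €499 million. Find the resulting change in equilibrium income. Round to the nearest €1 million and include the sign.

Expenditure multiplier = 1/(1 − c(1−t)) = 1/(1 − 0.742×0.73) = 1/0.45834 ≈ 2.182.
ΔY = k × ΔG = (+€499 million) / 0.45834 ≈ +€1,089 million.

+€1,089 million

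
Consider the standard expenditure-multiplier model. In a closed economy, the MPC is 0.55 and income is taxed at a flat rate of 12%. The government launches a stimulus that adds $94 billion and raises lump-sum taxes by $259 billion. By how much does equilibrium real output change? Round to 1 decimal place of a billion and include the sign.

Expenditure multiplier = 1/(1 − c(1−t)) = 1/(1 − 0.55×0.88) = 1/0.516 ≈ 1.938.
ΔG contributes k·ΔG = (+$94 billion) / 0.516 ≈ +$182.2 billion.
ΔT of +$259 billion changes first-round spending by −c·ΔT = −$142.45 billion, contributing k·(−c·ΔT) = (−$142.45 billion) / 0.516 ≈ −$276.1 billion.
Net ΔY = k(ΔG − c·ΔT) = (−$48.45 billion) / 0.516 ≈ −$93.9 billion.

−$93.9 billion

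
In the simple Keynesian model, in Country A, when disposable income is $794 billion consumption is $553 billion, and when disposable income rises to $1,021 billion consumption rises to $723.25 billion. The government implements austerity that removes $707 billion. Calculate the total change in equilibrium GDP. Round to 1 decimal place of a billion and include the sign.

MPC = ΔC/ΔYd = (723.25 − 553)/(1,021 − 794) = 170.25/227 = 0.75.
Spending multiplier = 1/(1 − MPC) = 1/(1 − 0.75) = 1/0.25 = 4.
ΔY = k × ΔG = (−$707 billion) / 0.25 = −$2,828 billion.

−$2,828.0 billion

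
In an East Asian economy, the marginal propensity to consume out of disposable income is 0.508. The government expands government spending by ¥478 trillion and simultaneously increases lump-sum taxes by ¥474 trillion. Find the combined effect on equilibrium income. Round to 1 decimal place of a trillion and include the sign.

Expenditure multiplier = 1/(1 − MPC) = 1/(1 − 0.508) = 1/0.492 ≈ 2.033.
ΔG contributes k·ΔG = (+¥478 trillion) / 0.492 ≈ +¥971.5 trillion.
ΔT of +¥474 trillion changes first-round spending by −c·ΔT = −¥240.792 trillion, contributing k·(−c·ΔT) = (−¥240.792 trillion) / 0.492 ≈ −¥489.4 trillion.
Net ΔY = k(ΔG − c·ΔT) = (+¥237.208 trillion) / 0.492 ≈ +¥482.1 trillion.

+¥482.1 trillion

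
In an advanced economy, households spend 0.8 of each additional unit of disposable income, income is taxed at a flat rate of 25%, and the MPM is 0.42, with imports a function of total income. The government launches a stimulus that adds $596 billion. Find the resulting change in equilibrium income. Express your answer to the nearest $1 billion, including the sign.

Government-spending multiplier = 1/(1 − c(1−t) + m) = 1/(1 − 0.8×0.75 + 0.42) = 1/0.82 ≈ 1.22.
ΔY = k × ΔG = (+$596 billion) / 0.82 ≈ +$727 billion.

+$727 billion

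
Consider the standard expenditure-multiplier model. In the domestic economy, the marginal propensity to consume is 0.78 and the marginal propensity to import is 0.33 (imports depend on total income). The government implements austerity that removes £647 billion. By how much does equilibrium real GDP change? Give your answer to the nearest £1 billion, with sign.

Expenditure multiplier = 1/(1 − c + m) = 1/(1 − 0.78 + 0.33) = 1/0.55 ≈ 1.818.
ΔY = k × ΔG = (−£647 billion) / 0.55 ≈ −£1,176 billion.

−£1,176 billion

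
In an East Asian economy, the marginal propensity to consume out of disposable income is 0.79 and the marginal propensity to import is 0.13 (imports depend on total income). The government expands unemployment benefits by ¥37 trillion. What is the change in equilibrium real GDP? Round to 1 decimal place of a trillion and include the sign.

+¥86.0 trillion

The transfer change shifts disposable income by +¥37 trillion, so first-round consumption changes by c·ΔTR = 0.79 × (+¥37 trillion) = +¥29.23 trillion.
Expenditure multiplier = 1/(1 − c + m) = 1/(1 − 0.79 + 0.13) = 1/0.34 ≈ 2.941.
The transfer multiplier is c × k ≈ 2.324, so ΔY = k × (c·ΔTR) = (+¥29.23 trillion) / 0.34 ≈ +¥86 trillion.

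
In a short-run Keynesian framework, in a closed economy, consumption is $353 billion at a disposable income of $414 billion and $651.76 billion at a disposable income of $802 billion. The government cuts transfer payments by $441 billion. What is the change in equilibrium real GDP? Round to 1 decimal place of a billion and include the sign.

MPC = ΔC/ΔYd = (651.76 − 353)/(802 − 414) = 298.76/388 = 0.77.
The transfer change shifts disposable income by −$441 billion, so first-round consumption changes by c·ΔTR = 0.77 × (−$441 billion) = −$339.57 billion.
Expenditure multiplier = 1/(1 − MPC) = 1/(1 − 0.77) = 1/0.23 ≈ 4.348.
The transfer multiplier is c × k ≈ 3.348, so ΔY = k × (c·ΔTR) = (−$339.57 billion) / 0.23 ≈ −$1,476.4 billion.

−$1,476.4 billion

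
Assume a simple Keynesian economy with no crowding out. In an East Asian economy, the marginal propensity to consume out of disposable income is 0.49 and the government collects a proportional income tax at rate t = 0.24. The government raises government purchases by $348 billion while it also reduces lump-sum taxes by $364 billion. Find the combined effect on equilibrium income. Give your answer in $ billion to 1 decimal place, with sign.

Expenditure multiplier = 1/(1 − c(1−t)) = 1/(1 − 0.49×0.76) = 1/0.6276 ≈ 1.593.
ΔG contributes k·ΔG = (+$348 billion) / 0.6276 ≈ +$554.5 billion.
ΔT of −$364 billion changes first-round spending by −c·ΔT = +$178.36 billion, contributing k·(−c·ΔT) = (+$178.36 billion) / 0.6276 ≈ +$284.2 billion.
Net ΔY = k(ΔG − c·ΔT) = (+$526.36 billion) / 0.6276 ≈ +$838.7 billion.

+$838.7 billion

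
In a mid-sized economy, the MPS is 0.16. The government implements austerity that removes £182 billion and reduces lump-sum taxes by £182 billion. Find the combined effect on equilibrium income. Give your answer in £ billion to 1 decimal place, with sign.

−£182.0 billion

MPC = 1 − MPS = 1 − 0.16 = 0.84.
Expenditure multiplier = 1/(1 − MPC) = 1/(1 − 0.84) = 1/0.16 = 6.25.
ΔG contributes k·ΔG = (−£182 billion) / 0.16 = −£1,137.5 billion.
ΔT of −£182 billion changes first-round spending by −c·ΔT = +£152.88 billion, contributing k·(−c·ΔT) = (+£152.88 billion) / 0.16 = +£955.5 billion.
With ΔG = ΔT and no other leakages, the balanced-budget multiplier is 1, so ΔY = ΔG = −£182 billion.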